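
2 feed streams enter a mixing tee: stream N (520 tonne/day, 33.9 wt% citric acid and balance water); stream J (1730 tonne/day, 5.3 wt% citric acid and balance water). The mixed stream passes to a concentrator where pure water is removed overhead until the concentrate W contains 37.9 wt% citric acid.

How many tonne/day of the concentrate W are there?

707 tonne/day

citric acid entering = 520×0.339 + 1730×0.053 = 267.97 tonne/day.
All citric acid reports to W, so W = 267.97/0.379 = 707.04 tonne/day.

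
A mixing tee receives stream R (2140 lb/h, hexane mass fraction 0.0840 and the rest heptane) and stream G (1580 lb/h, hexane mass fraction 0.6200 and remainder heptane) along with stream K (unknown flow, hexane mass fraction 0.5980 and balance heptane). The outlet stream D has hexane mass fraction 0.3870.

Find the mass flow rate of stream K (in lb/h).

1328 lb/h

Let K be the unknown flow. Total out = 3720 + K.
hexane balance: 1159.4 + 0.598·K = 0.387·(3720 + K)
(0.598 − 0.387)·K = 0.387×3720 − 1159.4 = 280.28
K = 280.28 / 0.211 = 1328.3 lb/h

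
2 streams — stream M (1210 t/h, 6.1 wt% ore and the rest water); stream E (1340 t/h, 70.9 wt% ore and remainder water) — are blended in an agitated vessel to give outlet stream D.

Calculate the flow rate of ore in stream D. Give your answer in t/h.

1024 t/h

ore out = ore in = 1210×0.061 + 1340×0.709 = 1023.9 t/h.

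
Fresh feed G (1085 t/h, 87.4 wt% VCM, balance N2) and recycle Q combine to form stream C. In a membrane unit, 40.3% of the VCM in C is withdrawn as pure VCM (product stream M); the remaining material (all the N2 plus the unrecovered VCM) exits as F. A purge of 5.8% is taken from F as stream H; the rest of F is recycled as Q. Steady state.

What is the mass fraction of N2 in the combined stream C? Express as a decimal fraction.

0.521

N2 enters only via G and leaves only via the purge: 1085×0.126 = 0.058×(N2 in F), and the membrane unit passes all N2, so N2 in C = N2 in F = 2357.1 t/h.
VCM in C: m_A = 1085×0.874 + (1−0.058)·(1−0.403)·m_A, so m_A = 948.29/0.4376 = 2166.9 t/h.
C = 2166.9 + 2357.1 = 4524 t/h.
N2 fraction in C = 2357.1/4524 = 0.521.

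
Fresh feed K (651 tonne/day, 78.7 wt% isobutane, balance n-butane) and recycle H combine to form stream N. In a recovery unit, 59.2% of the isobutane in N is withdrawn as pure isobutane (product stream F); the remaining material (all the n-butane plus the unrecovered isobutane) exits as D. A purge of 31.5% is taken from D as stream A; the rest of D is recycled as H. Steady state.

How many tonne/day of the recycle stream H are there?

n-butane enters only via K and leaves only via the purge: 651×0.213 = 0.315×(n-butane in D), and the recovery unit passes all n-butane, so n-butane in N = n-butane in D = 440.2 tonne/day.
isobutane in N: m_A = 651×0.787 + (1−0.315)·(1−0.592)·m_A, so m_A = 512.34/0.7205 = 711.07 tonne/day.
D = (1−0.592)×711.07 + 440.2 = 730.31 tonne/day.
Recycle H = (1−0.315)×730.31 = 500.27 tonne/day.

500.3 tonne/day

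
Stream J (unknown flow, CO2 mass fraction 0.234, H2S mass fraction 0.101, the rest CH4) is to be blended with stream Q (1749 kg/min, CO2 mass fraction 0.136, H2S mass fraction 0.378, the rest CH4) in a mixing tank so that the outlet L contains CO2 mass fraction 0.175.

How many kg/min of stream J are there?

Let J be the unknown flow. Total out = 1749 + J.
CO2 balance: 237.86 + 0.234·J = 0.175·(1749 + J)
(0.234 − 0.175)·J = 0.175×1749 − 237.86 = 68.211
J = 68.211 / 0.059 = 1156.1 kg/min

1156 kg/min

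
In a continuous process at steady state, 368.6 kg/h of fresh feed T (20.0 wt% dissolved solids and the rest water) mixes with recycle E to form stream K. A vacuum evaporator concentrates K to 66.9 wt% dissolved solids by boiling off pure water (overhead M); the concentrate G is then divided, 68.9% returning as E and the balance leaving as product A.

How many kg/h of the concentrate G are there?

354.3 kg/h

Overall dissolved solids balance (none leaves overhead): dissolved solids in fresh feed = dissolved solids in product, i.e. 368.6×0.200 = (1−0.689)·G·0.669.
G = 73.72/(0.669×0.311) = 354.32 kg/h.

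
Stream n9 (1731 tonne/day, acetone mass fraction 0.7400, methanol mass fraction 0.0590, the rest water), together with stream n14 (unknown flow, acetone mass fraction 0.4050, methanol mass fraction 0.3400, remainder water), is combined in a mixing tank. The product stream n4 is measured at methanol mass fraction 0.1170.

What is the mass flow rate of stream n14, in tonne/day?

Let n14 be the unknown flow. Total out = 1731 + n14.
methanol balance: 102.13 + 0.340·n14 = 0.117·(1731 + n14)
(0.340 − 0.117)·n14 = 0.117×1731 − 102.13 = 100.4
n14 = 100.4 / 0.223 = 450.22 tonne/day

450.2 tonne/day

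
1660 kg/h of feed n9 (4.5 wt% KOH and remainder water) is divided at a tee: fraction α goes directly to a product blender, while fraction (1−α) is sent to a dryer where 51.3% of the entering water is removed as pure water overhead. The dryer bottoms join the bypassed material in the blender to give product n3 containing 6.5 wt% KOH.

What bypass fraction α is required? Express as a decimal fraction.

All 1660×0.045 = 74.7 kg/h of KOH reaches n3, so n3 = 74.7/0.065 = 1149.2 kg/h and vapour = 510.77 kg/h.
The evaporator receives (1−α)·1660 of feed at 0.955 water and removes 0.513 of that water:
0.513×0.955×(1−α)×1660 = 510.77
(1−α) = 510.77/813.26 = 0.6281;  α = 0.3719.

0.372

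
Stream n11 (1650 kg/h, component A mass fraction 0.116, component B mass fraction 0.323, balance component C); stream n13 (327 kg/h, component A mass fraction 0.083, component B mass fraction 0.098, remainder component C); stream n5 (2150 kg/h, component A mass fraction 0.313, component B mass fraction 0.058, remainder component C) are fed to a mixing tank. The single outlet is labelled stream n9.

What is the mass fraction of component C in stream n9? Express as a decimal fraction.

0.617

Total flow out = 1650 + 327 + 2150 = 4127 kg/h.
component C in = 1650×0.561 + 327×0.819 + 2150×0.629 = 2545.8 kg/h.
component C mass fraction in n9 = 2545.8/4127 = 0.617.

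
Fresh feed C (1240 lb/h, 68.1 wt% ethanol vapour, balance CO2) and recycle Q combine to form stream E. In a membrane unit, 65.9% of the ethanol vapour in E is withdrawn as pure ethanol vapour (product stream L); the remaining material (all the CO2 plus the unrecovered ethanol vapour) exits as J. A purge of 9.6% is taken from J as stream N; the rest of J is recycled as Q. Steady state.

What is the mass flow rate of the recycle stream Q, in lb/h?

4101 lb/h

CO2 enters only via C and leaves only via the purge: 1240×0.319 = 0.096×(CO2 in J), and the membrane unit passes all CO2, so CO2 in E = CO2 in J = 4120.4 lb/h.
ethanol vapour in E: m_A = 1240×0.681 + (1−0.096)·(1−0.659)·m_A, so m_A = 844.44/0.6917 = 1220.8 lb/h.
J = (1−0.659)×1220.8 + 4120.4 = 4536.7 lb/h.
Recycle Q = (1−0.096)×4536.7 = 4101.2 lb/h.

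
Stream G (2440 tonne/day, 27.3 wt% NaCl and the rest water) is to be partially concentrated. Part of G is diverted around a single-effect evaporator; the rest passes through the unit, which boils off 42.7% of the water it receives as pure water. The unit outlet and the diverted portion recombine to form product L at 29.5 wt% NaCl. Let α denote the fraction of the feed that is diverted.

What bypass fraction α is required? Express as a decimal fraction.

All 2440×0.273 = 666.12 tonne/day of NaCl reaches L, so L = 666.12/0.295 = 2258 tonne/day and vapour = 181.97 tonne/day.
The evaporator receives (1−α)·2440 of feed at 0.727 water and removes 0.427 of that water:
0.427×0.727×(1−α)×2440 = 181.97
(1−α) = 181.97/757.45 = 0.2402;  α = 0.7598.

0.760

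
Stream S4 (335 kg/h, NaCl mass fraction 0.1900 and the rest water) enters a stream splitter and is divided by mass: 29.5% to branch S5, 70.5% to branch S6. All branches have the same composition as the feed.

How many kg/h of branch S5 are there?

98.82 kg/h

Branch S5 flow = 0.295×335 = 98.825 kg/h.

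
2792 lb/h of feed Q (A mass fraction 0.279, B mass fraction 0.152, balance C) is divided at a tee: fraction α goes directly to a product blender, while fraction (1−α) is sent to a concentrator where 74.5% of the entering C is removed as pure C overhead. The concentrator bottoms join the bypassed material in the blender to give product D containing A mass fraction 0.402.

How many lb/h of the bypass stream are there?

776.8 lb/h

All 2792×0.279 = 778.97 lb/h of A reaches D, so D = 778.97/0.402 = 1937.7 lb/h and vapour = 854.27 lb/h.
The evaporator receives (1−α)·2792 of feed at 0.569 C and removes 0.745 of that C:
0.745×0.569×(1−α)×2792 = 854.27
(1−α) = 854.27/1183.5 = 0.7218;  α = 0.2782.
Bypass flow = 0.2782×2792 = 776.76 lb/h.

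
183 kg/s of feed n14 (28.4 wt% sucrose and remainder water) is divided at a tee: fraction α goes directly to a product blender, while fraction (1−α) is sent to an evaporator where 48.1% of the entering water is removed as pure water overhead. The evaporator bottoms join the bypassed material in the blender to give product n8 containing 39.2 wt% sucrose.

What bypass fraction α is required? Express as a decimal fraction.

0.200

All 183×0.284 = 51.972 kg/s of sucrose reaches n8, so n8 = 51.972/0.392 = 132.58 kg/s and vapour = 50.418 kg/s.
The evaporator receives (1−α)·183 of feed at 0.716 water and removes 0.481 of that water:
0.481×0.716×(1−α)×183 = 50.418
(1−α) = 50.418/63.024 = 0.8000;  α = 0.2000.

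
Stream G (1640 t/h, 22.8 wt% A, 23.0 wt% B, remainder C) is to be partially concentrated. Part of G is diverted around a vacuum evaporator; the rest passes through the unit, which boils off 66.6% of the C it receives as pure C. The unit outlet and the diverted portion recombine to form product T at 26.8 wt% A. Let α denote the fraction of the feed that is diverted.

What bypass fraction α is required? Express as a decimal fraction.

0.587

All 1640×0.228 = 373.92 t/h of A reaches T, so T = 373.92/0.268 = 1395.2 t/h and vapour = 244.78 t/h.
The evaporator receives (1−α)·1640 of feed at 0.542 C and removes 0.666 of that C:
0.666×0.542×(1−α)×1640 = 244.78
(1−α) = 244.78/591.99 = 0.4135;  α = 0.5865.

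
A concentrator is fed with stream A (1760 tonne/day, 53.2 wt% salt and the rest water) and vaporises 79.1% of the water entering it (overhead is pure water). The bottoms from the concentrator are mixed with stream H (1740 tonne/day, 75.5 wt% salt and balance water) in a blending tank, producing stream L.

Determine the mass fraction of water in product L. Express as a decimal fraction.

Vapour removed = 0.791×0.468×1760 = 651.53 tonne/day; concentrate = 1108.5 tonne/day.
water reaching the mixer = 172.15 (from concentrate) + 1740×0.245 = 598.45 tonne/day.
Product flow = 1108.5 + 1740 = 2848.5 tonne/day; water fraction = 0.210.

0.210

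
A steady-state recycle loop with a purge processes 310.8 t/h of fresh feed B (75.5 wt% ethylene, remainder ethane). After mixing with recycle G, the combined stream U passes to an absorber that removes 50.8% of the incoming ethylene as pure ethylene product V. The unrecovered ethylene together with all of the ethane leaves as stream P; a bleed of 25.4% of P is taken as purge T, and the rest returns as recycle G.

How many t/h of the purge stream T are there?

122.5 t/h

ethane enters only via B and leaves only via the purge: 310.8×0.245 = 0.254×(ethane in P), and the absorber passes all ethane, so ethane in U = ethane in P = 299.79 t/h.
ethylene in U: m_A = 310.8×0.755 + (1−0.254)·(1−0.508)·m_A, so m_A = 234.65/0.6330 = 370.72 t/h.
P = (1−0.508)×370.72 + 299.79 = 482.18 t/h.
Purge T = 0.254×482.18 = 122.47 t/h.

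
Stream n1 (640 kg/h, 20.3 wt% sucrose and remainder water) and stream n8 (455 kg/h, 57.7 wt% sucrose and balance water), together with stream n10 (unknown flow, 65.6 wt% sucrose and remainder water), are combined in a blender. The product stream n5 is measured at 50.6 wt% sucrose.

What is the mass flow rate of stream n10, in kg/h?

1077 kg/h

Let n10 be the unknown flow. Total out = 1095 + n10.
sucrose balance: 392.45 + 0.656·n10 = 0.506·(1095 + n10)
(0.656 − 0.506)·n10 = 0.506×1095 − 392.45 = 161.62
n10 = 161.62 / 0.150 = 1077.4 kg/h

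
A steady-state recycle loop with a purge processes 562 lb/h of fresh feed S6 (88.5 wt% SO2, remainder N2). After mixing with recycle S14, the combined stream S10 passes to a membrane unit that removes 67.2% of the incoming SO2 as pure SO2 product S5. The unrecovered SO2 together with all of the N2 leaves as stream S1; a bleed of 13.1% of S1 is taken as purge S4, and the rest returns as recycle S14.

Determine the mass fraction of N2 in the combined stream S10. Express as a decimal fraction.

0.415

N2 enters only via S6 and leaves only via the purge: 562×0.115 = 0.131×(N2 in S1), and the membrane unit passes all N2, so N2 in S10 = N2 in S1 = 493.36 lb/h.
SO2 in S10: m_A = 562×0.885 + (1−0.131)·(1−0.672)·m_A, so m_A = 497.37/0.7150 = 695.65 lb/h.
S10 = 695.65 + 493.36 = 1189 lb/h.
N2 fraction in S10 = 493.36/1189 = 0.415.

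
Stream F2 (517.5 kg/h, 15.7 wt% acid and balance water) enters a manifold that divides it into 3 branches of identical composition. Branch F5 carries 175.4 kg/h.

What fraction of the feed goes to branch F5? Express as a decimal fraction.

Fraction to F5 = 175.4/517.5 = 0.3389.

0.339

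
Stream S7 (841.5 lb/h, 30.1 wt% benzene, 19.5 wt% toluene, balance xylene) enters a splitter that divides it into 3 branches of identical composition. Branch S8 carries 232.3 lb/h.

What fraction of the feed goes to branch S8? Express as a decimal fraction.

0.276

Fraction to S8 = 232.3/841.5 = 0.2761.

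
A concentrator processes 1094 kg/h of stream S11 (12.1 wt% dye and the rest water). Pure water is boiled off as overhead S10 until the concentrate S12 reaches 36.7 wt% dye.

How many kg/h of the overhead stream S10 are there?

dye is conserved: 1094×0.121 = 132.37 kg/h all reports to the concentrate.
Concentrate = 132.37/(target fraction) = 360.69 kg/h.
Overhead = 1094 − 360.69 = 733.31 kg/h.

733.3 kg/h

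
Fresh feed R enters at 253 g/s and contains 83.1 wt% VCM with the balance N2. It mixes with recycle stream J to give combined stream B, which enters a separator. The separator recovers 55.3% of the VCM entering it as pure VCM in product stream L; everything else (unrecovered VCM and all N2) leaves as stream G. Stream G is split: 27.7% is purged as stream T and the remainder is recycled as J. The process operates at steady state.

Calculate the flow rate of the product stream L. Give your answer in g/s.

VCM in B: m_A = 253×0.831 + (1−0.277)·(1−0.553)·m_A, so m_A = 210.24/0.6768 = 310.63 g/s.
Product L = 0.553×310.63 = 171.78 g/s.

171.8 g/s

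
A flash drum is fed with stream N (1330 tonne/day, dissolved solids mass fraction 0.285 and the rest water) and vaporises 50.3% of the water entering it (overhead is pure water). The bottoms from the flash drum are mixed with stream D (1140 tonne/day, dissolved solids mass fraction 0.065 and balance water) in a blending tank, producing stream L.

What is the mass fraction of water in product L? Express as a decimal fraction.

Vapour removed = 0.503×0.715×1330 = 478.33 tonne/day; concentrate = 851.67 tonne/day.
water reaching the mixer = 472.62 (from concentrate) + 1140×0.935 = 1538.5 tonne/day.
Product flow = 851.67 + 1140 = 1991.7 tonne/day; water fraction = 0.772.

0.772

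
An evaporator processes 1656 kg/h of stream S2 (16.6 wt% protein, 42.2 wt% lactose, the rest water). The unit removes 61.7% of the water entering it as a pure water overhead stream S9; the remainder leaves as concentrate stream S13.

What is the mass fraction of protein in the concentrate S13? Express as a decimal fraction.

protein is not removed: 1656×0.166 = 274.9 kg/h of protein enters S13.
water entering = 1656×0.412 = 682.27 kg/h; overhead removed = 0.617×682.27 = 420.96 kg/h.
Concentrate = 1656 − 420.96 = 1235 kg/h.
Mass fraction = 274.9/1235 = 0.223.

0.223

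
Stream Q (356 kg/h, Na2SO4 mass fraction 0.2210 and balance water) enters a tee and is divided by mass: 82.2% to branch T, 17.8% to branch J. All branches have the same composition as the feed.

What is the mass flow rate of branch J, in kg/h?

63.37 kg/h

Branch J flow = 0.178×356 = 63.368 kg/h.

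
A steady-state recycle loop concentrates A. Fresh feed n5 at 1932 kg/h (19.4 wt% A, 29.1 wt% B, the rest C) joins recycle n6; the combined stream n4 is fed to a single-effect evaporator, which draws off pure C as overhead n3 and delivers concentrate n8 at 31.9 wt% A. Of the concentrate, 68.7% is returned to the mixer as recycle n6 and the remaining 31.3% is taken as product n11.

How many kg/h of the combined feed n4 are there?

Overall A balance (none leaves overhead): A in fresh feed = A in product, i.e. 1932×0.194 = (1−0.687)·n8·0.319.
n8 = 374.81/(0.319×0.313) = 3753.8 kg/h.
Recycle n6 = 0.687×3753.8 = 2578.9 kg/h.
Combined feed n4 = 1932 + 2578.9 = 4510.9 kg/h.

4511 kg/h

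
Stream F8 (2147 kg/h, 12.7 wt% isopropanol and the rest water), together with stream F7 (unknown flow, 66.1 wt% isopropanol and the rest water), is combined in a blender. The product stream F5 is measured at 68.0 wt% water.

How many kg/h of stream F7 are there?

1215 kg/h

Let F7 be the unknown flow. Total out = 2147 + F7.
water balance: 1874.3 + 0.339·F7 = 0.680·(2147 + F7)
(0.339 − 0.680)·F7 = 0.680×2147 − 1874.3 = -414.37
F7 = -414.37 / -0.341 = 1215.2 kg/h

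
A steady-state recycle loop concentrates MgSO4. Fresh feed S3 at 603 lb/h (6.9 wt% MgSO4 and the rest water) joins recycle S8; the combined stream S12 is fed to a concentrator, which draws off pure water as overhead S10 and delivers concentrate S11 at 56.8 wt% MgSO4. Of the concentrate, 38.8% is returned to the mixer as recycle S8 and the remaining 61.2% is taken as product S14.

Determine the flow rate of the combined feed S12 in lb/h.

649.4 lb/h

Overall MgSO4 balance (none leaves overhead): MgSO4 in fresh feed = MgSO4 in product, i.e. 603×0.069 = (1−0.388)·S11·0.568.
S11 = 41.607/(0.568×0.612) = 119.69 lb/h.
Recycle S8 = 0.388×119.69 = 46.441 lb/h.
Combined feed S12 = 603 + 46.441 = 649.44 lb/h.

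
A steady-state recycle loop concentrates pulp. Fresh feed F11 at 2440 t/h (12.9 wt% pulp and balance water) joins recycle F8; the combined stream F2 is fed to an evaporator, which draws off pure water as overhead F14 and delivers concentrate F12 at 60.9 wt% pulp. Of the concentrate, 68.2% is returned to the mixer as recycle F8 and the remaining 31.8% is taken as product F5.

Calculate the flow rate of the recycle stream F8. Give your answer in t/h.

1108 t/h

Overall pulp balance (none leaves overhead): pulp in fresh feed = pulp in product, i.e. 2440×0.129 = (1−0.682)·F12·0.609.
F12 = 314.76/(0.609×0.318) = 1625.3 t/h.
Recycle F8 = 0.682×1625.3 = 1108.5 t/h.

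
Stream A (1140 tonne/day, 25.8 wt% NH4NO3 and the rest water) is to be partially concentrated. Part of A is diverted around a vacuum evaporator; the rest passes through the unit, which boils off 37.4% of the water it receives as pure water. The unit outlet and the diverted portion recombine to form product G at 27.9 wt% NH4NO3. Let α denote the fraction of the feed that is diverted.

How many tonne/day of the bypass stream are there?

All 1140×0.258 = 294.12 tonne/day of NH4NO3 reaches G, so G = 294.12/0.279 = 1054.2 tonne/day and vapour = 85.806 tonne/day.
The evaporator receives (1−α)·1140 of feed at 0.742 water and removes 0.374 of that water:
0.374×0.742×(1−α)×1140 = 85.806
(1−α) = 85.806/316.36 = 0.2712;  α = 0.7288.
Bypass flow = 0.7288×1140 = 830.8 tonne/day.

830.8 tonne/day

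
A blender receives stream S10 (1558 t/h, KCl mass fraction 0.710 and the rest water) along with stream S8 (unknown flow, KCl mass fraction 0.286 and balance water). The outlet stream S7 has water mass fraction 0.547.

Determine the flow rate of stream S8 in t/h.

2398 t/h

Let S8 be the unknown flow. Total out = 1558 + S8.
water balance: 451.82 + 0.714·S8 = 0.547·(1558 + S8)
(0.714 − 0.547)·S8 = 0.547×1558 − 451.82 = 400.41
S8 = 400.41 / 0.167 = 2397.6 t/h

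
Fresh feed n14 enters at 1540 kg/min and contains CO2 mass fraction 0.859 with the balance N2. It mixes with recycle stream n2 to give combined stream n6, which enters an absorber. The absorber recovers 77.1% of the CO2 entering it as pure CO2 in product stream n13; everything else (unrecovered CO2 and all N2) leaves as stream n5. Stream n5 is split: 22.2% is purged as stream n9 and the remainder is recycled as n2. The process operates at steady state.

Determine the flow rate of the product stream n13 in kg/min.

1241 kg/min

CO2 in n6: m_A = 1540×0.859 + (1−0.222)·(1−0.771)·m_A, so m_A = 1322.9/0.8218 = 1609.6 kg/min.
Product n13 = 0.771×1609.6 = 1241 kg/min.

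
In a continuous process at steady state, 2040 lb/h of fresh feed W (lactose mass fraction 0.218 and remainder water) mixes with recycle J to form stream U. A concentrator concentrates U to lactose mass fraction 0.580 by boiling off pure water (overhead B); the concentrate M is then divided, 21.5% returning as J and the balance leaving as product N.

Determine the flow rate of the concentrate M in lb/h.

976.8 lb/h

Overall lactose balance (none leaves overhead): lactose in fresh feed = lactose in product, i.e. 2040×0.218 = (1−0.215)·M·0.580.
M = 444.72/(0.580×0.785) = 976.76 lb/h.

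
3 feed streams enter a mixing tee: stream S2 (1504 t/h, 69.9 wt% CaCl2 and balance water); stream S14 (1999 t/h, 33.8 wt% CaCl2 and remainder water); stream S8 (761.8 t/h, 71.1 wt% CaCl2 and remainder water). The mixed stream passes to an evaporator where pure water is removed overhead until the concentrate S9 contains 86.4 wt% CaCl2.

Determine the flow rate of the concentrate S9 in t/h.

2626 t/h

CaCl2 entering = 1504×0.699 + 1999×0.338 + 761.8×0.711 = 2268.6 t/h.
All CaCl2 reports to S9, so S9 = 2268.6/0.864 = 2625.7 t/h.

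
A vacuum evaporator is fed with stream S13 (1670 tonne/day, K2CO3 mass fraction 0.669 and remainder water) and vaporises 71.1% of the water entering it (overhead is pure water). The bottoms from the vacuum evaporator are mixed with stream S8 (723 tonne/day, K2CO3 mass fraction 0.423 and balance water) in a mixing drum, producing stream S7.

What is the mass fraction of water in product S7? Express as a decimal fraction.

0.288

Vapour removed = 0.711×0.331×1670 = 393.02 tonne/day; concentrate = 1277 tonne/day.
water reaching the mixer = 159.75 (from concentrate) + 723×0.577 = 576.92 tonne/day.
Product flow = 1277 + 723 = 2000 tonne/day; water fraction = 0.288.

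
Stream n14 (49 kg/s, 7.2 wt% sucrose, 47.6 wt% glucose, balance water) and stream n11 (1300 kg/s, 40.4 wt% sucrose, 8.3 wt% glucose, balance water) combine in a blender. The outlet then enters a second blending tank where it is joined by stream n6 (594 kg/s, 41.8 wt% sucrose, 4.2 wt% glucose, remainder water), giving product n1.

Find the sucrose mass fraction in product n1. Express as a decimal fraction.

Overall, product flow = 1943 kg/s.
sucrose in = 49×0.072 + 1300×0.404 + 594×0.418 = 777.02 kg/s.
sucrose fraction in n1 = 0.400.

0.400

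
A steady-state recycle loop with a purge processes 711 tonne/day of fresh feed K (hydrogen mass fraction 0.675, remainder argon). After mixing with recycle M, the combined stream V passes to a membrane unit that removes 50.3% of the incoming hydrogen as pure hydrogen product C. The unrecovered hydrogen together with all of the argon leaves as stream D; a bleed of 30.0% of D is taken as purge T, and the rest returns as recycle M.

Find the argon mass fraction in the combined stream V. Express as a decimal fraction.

0.511

argon enters only via K and leaves only via the purge: 711×0.325 = 0.300×(argon in D), and the membrane unit passes all argon, so argon in V = argon in D = 770.25 tonne/day.
hydrogen in V: m_A = 711×0.675 + (1−0.300)·(1−0.503)·m_A, so m_A = 479.93/0.6521 = 735.97 tonne/day.
V = 735.97 + 770.25 = 1506.2 tonne/day.
argon fraction in V = 770.25/1506.2 = 0.511.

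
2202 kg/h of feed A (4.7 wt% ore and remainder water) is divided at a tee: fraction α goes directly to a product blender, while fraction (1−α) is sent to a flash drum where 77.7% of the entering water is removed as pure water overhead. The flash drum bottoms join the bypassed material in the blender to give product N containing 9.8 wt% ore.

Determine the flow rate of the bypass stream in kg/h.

All 2202×0.047 = 103.49 kg/h of ore reaches N, so N = 103.49/0.098 = 1056.1 kg/h and vapour = 1145.9 kg/h.
The evaporator receives (1−α)·2202 of feed at 0.953 water and removes 0.777 of that water:
0.777×0.953×(1−α)×2202 = 1145.9
(1−α) = 1145.9/1630.5 = 0.7028;  α = 0.2972.
Bypass flow = 0.2972×2202 = 654.44 kg/h.

654.4 kg/h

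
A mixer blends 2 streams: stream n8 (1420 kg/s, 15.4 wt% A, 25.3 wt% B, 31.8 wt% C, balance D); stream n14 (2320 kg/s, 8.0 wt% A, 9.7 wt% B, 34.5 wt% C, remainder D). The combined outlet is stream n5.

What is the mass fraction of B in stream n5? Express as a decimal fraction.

Total flow out = 1420 + 2320 = 3740 kg/s.
B in = 1420×0.253 + 2320×0.097 = 584.3 kg/s.
B mass fraction in n5 = 584.3/3740 = 0.1562.

0.1562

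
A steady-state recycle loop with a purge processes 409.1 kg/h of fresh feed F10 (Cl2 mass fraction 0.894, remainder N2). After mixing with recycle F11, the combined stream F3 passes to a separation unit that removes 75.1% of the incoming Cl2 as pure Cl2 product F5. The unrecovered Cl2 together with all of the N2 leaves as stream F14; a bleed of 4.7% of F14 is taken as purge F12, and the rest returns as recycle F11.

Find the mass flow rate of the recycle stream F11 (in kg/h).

N2 enters only via F10 and leaves only via the purge: 409.1×0.106 = 0.047×(N2 in F14), and the separation unit passes all N2, so N2 in F3 = N2 in F14 = 922.65 kg/h.
Cl2 in F3: m_A = 409.1×0.894 + (1−0.047)·(1−0.751)·m_A, so m_A = 365.74/0.7627 = 479.53 kg/h.
F14 = (1−0.751)×479.53 + 922.65 = 1042.1 kg/h.
Recycle F11 = (1−0.047)×1042.1 = 993.08 kg/h.

993.1 kg/h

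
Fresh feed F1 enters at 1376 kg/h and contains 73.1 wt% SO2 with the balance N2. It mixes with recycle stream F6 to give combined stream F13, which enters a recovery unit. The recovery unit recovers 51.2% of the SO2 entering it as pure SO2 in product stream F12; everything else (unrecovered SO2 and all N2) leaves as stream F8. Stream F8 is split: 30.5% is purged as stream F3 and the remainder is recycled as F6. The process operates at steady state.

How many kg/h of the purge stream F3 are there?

N2 enters only via F1 and leaves only via the purge: 1376×0.269 = 0.305×(N2 in F8), and the recovery unit passes all N2, so N2 in F13 = N2 in F8 = 1213.6 kg/h.
SO2 in F13: m_A = 1376×0.731 + (1−0.305)·(1−0.512)·m_A, so m_A = 1005.9/0.6608 = 1522.1 kg/h.
F8 = (1−0.512)×1522.1 + 1213.6 = 1956.4 kg/h.
Purge F3 = 0.305×1956.4 = 596.69 kg/h.

596.7 kg/h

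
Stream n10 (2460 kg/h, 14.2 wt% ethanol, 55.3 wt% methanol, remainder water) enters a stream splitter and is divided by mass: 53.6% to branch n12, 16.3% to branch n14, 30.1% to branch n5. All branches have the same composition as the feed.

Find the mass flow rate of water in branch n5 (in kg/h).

Branch n5 total = 0.301×2460 = 740.46 kg/h.
water in n5 = 0.305×740.46 = 225.84 kg/h.

225.8 kg/h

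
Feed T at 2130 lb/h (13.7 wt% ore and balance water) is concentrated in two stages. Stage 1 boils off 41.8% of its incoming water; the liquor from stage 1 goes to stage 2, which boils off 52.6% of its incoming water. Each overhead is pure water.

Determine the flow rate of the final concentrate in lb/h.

water in feed = 2130×0.863 = 1838.2 lb/h.
After stage 1: water left = (1−0.418)×1838.2 = 1069.8; stream total = 1361.6 lb/h.
After stage 2: water left = (1−0.526)×1069.8 = 507.1; final concentrate = 798.91 lb/h.

798.9 lb/h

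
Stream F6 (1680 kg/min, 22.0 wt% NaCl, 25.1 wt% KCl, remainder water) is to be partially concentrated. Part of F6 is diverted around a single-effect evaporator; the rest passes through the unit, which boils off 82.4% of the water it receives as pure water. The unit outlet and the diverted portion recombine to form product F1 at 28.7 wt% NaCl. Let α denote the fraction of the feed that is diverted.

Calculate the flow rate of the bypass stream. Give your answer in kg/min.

780.3 kg/min

All 1680×0.220 = 369.6 kg/min of NaCl reaches F1, so F1 = 369.6/0.287 = 1287.8 kg/min and vapour = 392.2 kg/min.
The evaporator receives (1−α)·1680 of feed at 0.529 water and removes 0.824 of that water:
0.824×0.529×(1−α)×1680 = 392.2
(1−α) = 392.2/732.31 = 0.5356;  α = 0.4644.
Bypass flow = 0.4644×1680 = 780.26 kg/min.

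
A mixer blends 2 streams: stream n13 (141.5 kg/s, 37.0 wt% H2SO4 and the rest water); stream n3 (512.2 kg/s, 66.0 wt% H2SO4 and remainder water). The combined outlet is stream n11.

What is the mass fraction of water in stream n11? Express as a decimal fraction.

Total flow out = 141.5 + 512.2 = 653.7 kg/s.
water in = 141.5×0.630 + 512.2×0.340 = 263.29 kg/s.
water mass fraction in n11 = 263.29/653.7 = 0.4028.

0.4028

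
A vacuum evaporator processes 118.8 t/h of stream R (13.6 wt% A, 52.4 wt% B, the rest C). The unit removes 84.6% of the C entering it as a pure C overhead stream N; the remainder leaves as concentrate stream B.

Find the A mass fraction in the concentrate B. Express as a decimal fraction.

A is not removed: 118.8×0.136 = 16.157 t/h of A enters B.
C entering = 118.8×0.340 = 40.392 t/h; overhead removed = 0.846×40.392 = 34.172 t/h.
Concentrate = 118.8 − 34.172 = 84.628 t/h.
Mass fraction = 16.157/84.628 = 0.191.

0.191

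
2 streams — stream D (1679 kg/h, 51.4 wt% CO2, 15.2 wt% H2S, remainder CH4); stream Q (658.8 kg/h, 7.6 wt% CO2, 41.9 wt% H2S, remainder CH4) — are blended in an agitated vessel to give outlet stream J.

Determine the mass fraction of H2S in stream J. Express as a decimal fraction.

0.227

Total flow out = 1679 + 658.8 = 2337.8 kg/h.
H2S in = 1679×0.152 + 658.8×0.419 = 531.25 kg/h.
H2S mass fraction in J = 531.25/2337.8 = 0.227.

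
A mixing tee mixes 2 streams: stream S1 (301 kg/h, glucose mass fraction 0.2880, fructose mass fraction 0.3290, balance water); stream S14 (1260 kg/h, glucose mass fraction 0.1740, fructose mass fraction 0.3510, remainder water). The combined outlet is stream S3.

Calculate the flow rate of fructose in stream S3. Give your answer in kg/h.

541.3 kg/h

fructose out = fructose in = 301×0.329 + 1260×0.351 = 541.29 kg/h.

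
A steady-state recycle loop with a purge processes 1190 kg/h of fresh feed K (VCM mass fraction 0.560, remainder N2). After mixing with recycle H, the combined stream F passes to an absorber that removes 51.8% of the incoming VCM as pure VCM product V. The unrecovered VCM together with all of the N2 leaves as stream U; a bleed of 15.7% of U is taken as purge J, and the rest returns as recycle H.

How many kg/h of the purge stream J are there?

N2 enters only via K and leaves only via the purge: 1190×0.440 = 0.157×(N2 in U), and the absorber passes all N2, so N2 in F = N2 in U = 3335 kg/h.
VCM in F: m_A = 1190×0.560 + (1−0.157)·(1−0.518)·m_A, so m_A = 666.4/0.5937 = 1122.5 kg/h.
U = (1−0.518)×1122.5 + 3335 = 3876.1 kg/h.
Purge J = 0.157×3876.1 = 608.54 kg/h.

608.5 kg/h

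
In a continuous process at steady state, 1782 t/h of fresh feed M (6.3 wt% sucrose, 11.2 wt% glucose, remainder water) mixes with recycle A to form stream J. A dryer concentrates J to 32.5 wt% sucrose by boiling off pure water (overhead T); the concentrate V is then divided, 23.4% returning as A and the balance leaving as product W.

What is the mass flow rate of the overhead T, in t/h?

1437 t/h

Overall sucrose balance (none leaves overhead): sucrose in fresh feed = sucrose in product, i.e. 1782×0.063 = (1−0.234)·V·0.325.
V = 112.27/(0.325×0.766) = 450.96 t/h.
Recycle A = 0.234×450.96 = 105.52 t/h.
Combined feed J = 1782 + 105.52 = 1887.5 t/h.
Overhead T = J − V = 1887.5 − 450.96 = 1436.6 t/h.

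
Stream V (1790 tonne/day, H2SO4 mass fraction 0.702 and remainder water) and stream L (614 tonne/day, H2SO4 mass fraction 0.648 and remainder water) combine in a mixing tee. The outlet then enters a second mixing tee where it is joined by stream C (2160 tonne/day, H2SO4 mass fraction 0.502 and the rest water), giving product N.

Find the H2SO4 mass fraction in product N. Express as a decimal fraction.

Overall, product flow = 4564 tonne/day.
H2SO4 in = 1790×0.702 + 614×0.648 + 2160×0.502 = 2738.8 tonne/day.
H2SO4 fraction in N = 0.600.

0.600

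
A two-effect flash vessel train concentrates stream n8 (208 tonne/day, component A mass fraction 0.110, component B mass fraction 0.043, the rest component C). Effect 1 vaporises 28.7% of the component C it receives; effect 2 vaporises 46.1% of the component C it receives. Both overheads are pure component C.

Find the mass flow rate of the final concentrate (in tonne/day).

component C in feed = 208×0.847 = 176.18 tonne/day.
After stage 1: component C left = (1−0.287)×176.18 = 125.61; stream total = 157.44 tonne/day.
After stage 2: component C left = (1−0.461)×125.61 = 67.706; final concentrate = 99.53 tonne/day.

99.53 tonne/day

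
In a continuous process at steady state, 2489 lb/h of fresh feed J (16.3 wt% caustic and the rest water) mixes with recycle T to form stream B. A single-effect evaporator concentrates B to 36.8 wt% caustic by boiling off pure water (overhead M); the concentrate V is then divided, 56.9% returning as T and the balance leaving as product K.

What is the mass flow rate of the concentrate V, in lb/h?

2558 lb/h

Overall caustic balance (none leaves overhead): caustic in fresh feed = caustic in product, i.e. 2489×0.163 = (1−0.569)·V·0.368.
V = 405.71/(0.368×0.431) = 2557.9 lb/h.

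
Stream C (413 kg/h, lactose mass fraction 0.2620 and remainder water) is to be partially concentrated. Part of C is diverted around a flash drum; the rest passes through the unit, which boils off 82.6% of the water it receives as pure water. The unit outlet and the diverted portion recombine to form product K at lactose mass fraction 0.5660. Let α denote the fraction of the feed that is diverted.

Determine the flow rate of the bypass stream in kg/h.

49.11 kg/h

All 413×0.262 = 108.21 kg/h of lactose reaches K, so K = 108.21/0.566 = 191.18 kg/h and vapour = 221.82 kg/h.
The evaporator receives (1−α)·413 of feed at 0.738 water and removes 0.826 of that water:
0.826×0.738×(1−α)×413 = 221.82
(1−α) = 221.82/251.76 = 0.8811;  α = 0.1189.
Bypass flow = 0.1189×413 = 49.109 kg/h.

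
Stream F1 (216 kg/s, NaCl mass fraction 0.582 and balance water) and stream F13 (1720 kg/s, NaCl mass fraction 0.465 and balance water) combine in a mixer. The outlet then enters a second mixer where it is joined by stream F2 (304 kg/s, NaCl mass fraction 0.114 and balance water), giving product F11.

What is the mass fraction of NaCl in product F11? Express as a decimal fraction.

0.429

Overall, product flow = 2240 kg/s.
NaCl in = 216×0.582 + 1720×0.465 + 304×0.114 = 960.17 kg/s.
NaCl fraction in F11 = 0.429.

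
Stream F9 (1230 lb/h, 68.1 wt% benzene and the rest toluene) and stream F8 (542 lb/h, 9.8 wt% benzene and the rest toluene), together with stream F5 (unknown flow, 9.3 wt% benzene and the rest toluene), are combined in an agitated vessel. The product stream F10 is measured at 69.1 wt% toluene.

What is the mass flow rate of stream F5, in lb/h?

1589 lb/h

Let F5 be the unknown flow. Total out = 1772 + F5.
toluene balance: 881.25 + 0.907·F5 = 0.691·(1772 + F5)
(0.907 − 0.691)·F5 = 0.691×1772 − 881.25 = 343.2
F5 = 343.2 / 0.216 = 1588.9 lb/h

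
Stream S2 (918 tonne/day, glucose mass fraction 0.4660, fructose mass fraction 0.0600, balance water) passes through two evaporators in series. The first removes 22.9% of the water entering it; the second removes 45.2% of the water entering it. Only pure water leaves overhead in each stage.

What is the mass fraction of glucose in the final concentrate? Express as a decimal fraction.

water in feed = 918×0.474 = 435.13 tonne/day.
After stage 1: water left = (1−0.229)×435.13 = 335.49; stream total = 818.35 tonne/day.
After stage 2: water left = (1−0.452)×335.49 = 183.85; final concentrate = 666.71 tonne/day.
glucose fraction = 427.79/666.71 = 0.6416.

0.6416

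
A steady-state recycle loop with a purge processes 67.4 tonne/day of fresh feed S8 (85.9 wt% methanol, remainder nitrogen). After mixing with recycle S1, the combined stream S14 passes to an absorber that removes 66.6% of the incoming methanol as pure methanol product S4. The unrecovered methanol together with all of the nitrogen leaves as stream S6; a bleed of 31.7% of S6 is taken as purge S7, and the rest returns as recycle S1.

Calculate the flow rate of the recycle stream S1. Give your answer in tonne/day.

nitrogen enters only via S8 and leaves only via the purge: 67.4×0.141 = 0.317×(nitrogen in S6), and the absorber passes all nitrogen, so nitrogen in S14 = nitrogen in S6 = 29.979 tonne/day.
methanol in S14: m_A = 67.4×0.859 + (1−0.317)·(1−0.666)·m_A, so m_A = 57.897/0.7719 = 75.007 tonne/day.
S6 = (1−0.666)×75.007 + 29.979 = 55.032 tonne/day.
Recycle S1 = (1−0.317)×55.032 = 37.587 tonne/day.

37.59 tonne/day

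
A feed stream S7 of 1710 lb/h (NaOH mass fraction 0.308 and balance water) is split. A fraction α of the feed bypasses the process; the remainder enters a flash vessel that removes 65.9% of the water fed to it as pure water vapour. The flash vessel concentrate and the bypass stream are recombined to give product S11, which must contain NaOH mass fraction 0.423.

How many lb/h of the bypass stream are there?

All 1710×0.308 = 526.68 lb/h of NaOH reaches S11, so S11 = 526.68/0.423 = 1245.1 lb/h and vapour = 464.89 lb/h.
The evaporator receives (1−α)·1710 of feed at 0.692 water and removes 0.659 of that water:
0.659×0.692×(1−α)×1710 = 464.89
(1−α) = 464.89/779.81 = 0.5962;  α = 0.4038.
Bypass flow = 0.4038×1710 = 690.56 lb/h.

690.6 lb/h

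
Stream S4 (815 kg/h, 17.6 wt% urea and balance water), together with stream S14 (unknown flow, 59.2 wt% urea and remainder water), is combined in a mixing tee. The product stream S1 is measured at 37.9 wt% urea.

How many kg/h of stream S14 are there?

776.7 kg/h

Let S14 be the unknown flow. Total out = 815 + S14.
urea balance: 143.44 + 0.592·S14 = 0.379·(815 + S14)
(0.592 − 0.379)·S14 = 0.379×815 − 143.44 = 165.44
S14 = 165.44 / 0.213 = 776.74 kg/h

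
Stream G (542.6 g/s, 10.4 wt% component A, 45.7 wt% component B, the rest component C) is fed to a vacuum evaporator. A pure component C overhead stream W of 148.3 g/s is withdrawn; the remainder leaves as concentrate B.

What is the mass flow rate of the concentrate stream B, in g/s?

394.3 g/s

Concentrate = 542.6 − 148.3 = 394.3 g/s.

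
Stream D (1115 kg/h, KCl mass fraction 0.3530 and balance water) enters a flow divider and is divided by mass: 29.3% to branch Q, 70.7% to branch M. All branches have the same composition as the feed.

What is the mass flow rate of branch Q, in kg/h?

Branch Q flow = 0.293×1115 = 326.69 kg/h.

326.7 kg/h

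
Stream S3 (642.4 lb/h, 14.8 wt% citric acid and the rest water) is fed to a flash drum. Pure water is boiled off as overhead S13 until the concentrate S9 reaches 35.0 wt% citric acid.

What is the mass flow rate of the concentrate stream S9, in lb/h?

citric acid is conserved: 642.4×0.148 = 95.075 lb/h all reports to the concentrate.
Concentrate = 95.075/(target fraction) = 271.64 lb/h.

271.6 lb/h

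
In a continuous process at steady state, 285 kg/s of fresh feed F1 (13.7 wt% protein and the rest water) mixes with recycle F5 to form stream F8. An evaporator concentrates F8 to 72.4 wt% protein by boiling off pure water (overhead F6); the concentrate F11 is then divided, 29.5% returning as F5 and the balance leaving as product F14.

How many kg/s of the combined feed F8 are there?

Overall protein balance (none leaves overhead): protein in fresh feed = protein in product, i.e. 285×0.137 = (1−0.295)·F11·0.724.
F11 = 39.045/(0.724×0.705) = 76.496 kg/s.
Recycle F5 = 0.295×76.496 = 22.566 kg/s.
Combined feed F8 = 285 + 22.566 = 307.57 kg/s.

307.6 kg/s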